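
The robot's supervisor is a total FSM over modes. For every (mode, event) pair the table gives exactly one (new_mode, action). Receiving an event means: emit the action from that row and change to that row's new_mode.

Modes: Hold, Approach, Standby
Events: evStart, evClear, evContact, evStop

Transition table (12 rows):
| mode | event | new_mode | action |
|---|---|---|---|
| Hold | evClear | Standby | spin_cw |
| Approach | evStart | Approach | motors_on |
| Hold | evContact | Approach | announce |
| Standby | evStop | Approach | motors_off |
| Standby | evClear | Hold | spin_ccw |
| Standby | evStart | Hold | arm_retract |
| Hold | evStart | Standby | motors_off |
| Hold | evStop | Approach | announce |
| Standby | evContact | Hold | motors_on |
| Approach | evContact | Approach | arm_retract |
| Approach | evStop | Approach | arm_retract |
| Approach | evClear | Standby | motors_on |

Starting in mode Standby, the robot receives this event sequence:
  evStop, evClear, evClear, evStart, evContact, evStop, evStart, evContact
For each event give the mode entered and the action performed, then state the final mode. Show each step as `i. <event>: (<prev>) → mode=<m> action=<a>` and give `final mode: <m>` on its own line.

1. evStop: (Standby) → mode=Approach action=motors_off
2. evClear: (Approach) → mode=Standby action=motors_on
3. evClear: (Standby) → mode=Hold action=spin_ccw
4. evStart: (Hold) → mode=Standby action=motors_off
5. evContact: (Standby) → mode=Hold action=motors_on
6. evStop: (Hold) → mode=Approach action=announce
7. evStart: (Approach) → mode=Approach action=motors_on
8. evContact: (Approach) → mode=Approach action=arm_retract

final mode: Approach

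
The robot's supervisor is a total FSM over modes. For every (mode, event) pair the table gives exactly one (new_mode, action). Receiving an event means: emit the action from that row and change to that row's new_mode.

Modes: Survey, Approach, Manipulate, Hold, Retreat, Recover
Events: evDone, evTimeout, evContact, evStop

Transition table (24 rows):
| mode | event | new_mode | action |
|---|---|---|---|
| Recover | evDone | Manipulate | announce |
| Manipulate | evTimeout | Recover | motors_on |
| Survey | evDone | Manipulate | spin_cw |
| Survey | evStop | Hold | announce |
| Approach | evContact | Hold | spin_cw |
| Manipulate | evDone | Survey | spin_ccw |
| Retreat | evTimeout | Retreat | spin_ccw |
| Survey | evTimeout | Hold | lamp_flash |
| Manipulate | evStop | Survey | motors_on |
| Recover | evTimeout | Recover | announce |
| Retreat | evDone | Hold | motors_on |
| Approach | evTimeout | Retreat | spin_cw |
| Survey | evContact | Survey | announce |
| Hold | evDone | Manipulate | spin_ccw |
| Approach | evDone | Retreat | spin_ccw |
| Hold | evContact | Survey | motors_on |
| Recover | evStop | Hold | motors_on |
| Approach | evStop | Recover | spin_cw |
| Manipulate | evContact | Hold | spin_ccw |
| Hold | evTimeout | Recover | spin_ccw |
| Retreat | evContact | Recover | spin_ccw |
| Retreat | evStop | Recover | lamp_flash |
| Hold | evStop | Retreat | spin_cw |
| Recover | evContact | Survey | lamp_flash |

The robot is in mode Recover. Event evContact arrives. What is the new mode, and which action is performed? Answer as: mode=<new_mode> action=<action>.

mode=Survey action=lamp_flash

current mode = Recover; filter table to that mode:
  (Recover, evDone) → (Manipulate, announce)
  (Recover, evTimeout) → (Recover, announce)
  (Recover, evStop) → (Hold, motors_on)
  (Recover, evContact) → (Survey, lamp_flash)  ← event matches
event = evContact selects (Survey, lamp_flash)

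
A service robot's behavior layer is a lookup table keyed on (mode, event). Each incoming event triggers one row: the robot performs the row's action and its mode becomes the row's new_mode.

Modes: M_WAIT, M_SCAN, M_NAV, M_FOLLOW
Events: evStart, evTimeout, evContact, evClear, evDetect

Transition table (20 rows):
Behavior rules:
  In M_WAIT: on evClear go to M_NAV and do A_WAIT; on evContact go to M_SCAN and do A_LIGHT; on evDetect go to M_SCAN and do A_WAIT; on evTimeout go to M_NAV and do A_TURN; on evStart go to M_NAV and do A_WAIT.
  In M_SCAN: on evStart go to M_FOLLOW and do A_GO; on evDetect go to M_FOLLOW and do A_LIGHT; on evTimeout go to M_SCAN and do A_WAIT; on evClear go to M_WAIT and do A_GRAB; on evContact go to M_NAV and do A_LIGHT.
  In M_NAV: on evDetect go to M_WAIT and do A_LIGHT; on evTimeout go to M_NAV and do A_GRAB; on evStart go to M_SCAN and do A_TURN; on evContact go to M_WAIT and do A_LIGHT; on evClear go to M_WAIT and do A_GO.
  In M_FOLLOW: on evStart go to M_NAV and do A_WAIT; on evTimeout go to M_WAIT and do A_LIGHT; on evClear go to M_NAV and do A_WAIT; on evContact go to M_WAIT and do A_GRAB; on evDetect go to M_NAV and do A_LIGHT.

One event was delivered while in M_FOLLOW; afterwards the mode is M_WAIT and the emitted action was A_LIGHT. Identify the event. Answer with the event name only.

evTimeout

try evStart: (M_FOLLOW, evStart) → (M_NAV, A_WAIT)
try evTimeout: (M_FOLLOW, evTimeout) → (M_WAIT, A_LIGHT)  ← matches
try evContact: (M_FOLLOW, evContact) → (M_WAIT, A_GRAB)
try evClear: (M_FOLLOW, evClear) → (M_NAV, A_WAIT)
try evDetect: (M_FOLLOW, evDetect) → (M_NAV, A_LIGHT)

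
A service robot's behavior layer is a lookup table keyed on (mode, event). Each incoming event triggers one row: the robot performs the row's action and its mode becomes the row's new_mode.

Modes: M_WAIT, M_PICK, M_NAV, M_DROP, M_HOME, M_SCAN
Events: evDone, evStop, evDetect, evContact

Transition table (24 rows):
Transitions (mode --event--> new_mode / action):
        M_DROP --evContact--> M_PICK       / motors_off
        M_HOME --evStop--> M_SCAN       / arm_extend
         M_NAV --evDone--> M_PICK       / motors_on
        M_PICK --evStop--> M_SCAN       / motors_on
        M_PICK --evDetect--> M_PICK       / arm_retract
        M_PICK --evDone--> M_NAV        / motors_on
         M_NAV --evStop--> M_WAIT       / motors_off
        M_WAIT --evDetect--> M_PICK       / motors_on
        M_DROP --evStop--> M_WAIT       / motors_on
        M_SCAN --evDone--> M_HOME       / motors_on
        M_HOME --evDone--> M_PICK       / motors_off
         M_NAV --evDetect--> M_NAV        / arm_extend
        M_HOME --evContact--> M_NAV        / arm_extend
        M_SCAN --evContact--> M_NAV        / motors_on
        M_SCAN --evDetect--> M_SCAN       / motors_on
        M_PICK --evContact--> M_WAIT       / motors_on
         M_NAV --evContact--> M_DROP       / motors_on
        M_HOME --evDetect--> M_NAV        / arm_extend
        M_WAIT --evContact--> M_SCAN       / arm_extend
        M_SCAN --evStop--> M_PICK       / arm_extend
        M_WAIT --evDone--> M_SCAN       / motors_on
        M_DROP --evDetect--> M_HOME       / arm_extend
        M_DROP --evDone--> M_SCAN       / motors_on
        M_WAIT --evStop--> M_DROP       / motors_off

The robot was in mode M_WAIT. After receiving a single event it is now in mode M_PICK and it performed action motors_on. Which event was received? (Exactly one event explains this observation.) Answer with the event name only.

evDetect

try evDone: (M_WAIT, evDone) → (M_SCAN, motors_on)
try evStop: (M_WAIT, evStop) → (M_DROP, motors_off)
try evDetect: (M_WAIT, evDetect) → (M_PICK, motors_on)  ← matches
try evContact: (M_WAIT, evContact) → (M_SCAN, arm_extend)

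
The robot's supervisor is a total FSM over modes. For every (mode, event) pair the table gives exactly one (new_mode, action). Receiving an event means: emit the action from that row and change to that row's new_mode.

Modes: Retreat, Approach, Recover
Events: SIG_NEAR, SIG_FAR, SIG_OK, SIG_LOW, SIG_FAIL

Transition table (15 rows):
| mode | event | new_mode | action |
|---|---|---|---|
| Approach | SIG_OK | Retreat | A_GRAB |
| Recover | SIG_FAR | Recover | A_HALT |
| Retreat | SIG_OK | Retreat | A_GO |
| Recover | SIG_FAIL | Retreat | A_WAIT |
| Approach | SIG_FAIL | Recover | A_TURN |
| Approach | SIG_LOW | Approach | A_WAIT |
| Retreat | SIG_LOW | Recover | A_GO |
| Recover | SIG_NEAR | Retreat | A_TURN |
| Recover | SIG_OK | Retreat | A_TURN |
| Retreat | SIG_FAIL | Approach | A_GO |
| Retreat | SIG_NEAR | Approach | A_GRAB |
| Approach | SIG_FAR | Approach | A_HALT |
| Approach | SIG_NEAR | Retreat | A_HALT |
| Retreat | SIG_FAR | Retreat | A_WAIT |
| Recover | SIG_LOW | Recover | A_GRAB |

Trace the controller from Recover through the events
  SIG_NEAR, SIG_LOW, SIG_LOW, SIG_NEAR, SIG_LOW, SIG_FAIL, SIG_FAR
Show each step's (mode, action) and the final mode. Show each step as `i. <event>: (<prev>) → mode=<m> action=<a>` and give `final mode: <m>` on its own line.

final mode: Retreat

1. SIG_NEAR: (Recover) → mode=Retreat action=A_TURN
2. SIG_LOW: (Retreat) → mode=Recover action=A_GO
3. SIG_LOW: (Recover) → mode=Recover action=A_GRAB
4. SIG_NEAR: (Recover) → mode=Retreat action=A_TURN
5. SIG_LOW: (Retreat) → mode=Recover action=A_GO
6. SIG_FAIL: (Recover) → mode=Retreat action=A_WAIT
7. SIG_FAR: (Retreat) → mode=Retreat action=A_WAIT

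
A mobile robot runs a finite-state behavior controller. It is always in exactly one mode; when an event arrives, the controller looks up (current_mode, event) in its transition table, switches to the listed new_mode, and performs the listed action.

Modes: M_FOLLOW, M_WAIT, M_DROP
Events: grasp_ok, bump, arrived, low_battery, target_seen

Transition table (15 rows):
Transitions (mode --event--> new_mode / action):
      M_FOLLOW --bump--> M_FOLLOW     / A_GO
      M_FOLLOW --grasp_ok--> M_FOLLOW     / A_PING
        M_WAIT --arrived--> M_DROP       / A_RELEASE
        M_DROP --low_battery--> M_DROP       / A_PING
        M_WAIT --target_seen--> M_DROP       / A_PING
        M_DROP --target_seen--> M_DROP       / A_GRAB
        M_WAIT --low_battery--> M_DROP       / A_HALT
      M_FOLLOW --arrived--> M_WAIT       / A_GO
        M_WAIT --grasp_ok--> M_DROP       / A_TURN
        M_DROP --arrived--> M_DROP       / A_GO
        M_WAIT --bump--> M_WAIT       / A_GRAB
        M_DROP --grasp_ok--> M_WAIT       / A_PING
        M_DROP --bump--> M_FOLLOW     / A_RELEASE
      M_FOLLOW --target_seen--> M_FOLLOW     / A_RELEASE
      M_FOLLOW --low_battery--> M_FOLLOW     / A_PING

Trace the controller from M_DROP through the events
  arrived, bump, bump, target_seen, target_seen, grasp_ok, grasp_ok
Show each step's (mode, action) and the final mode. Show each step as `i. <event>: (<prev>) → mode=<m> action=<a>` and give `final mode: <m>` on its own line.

final mode: M_FOLLOW

1. arrived: (M_DROP) → mode=M_DROP action=A_GO
2. bump: (M_DROP) → mode=M_FOLLOW action=A_RELEASE
3. bump: (M_FOLLOW) → mode=M_FOLLOW action=A_GO
4. target_seen: (M_FOLLOW) → mode=M_FOLLOW action=A_RELEASE
5. target_seen: (M_FOLLOW) → mode=M_FOLLOW action=A_RELEASE
6. grasp_ok: (M_FOLLOW) → mode=M_FOLLOW action=A_PING
7. grasp_ok: (M_FOLLOW) → mode=M_FOLLOW action=A_PING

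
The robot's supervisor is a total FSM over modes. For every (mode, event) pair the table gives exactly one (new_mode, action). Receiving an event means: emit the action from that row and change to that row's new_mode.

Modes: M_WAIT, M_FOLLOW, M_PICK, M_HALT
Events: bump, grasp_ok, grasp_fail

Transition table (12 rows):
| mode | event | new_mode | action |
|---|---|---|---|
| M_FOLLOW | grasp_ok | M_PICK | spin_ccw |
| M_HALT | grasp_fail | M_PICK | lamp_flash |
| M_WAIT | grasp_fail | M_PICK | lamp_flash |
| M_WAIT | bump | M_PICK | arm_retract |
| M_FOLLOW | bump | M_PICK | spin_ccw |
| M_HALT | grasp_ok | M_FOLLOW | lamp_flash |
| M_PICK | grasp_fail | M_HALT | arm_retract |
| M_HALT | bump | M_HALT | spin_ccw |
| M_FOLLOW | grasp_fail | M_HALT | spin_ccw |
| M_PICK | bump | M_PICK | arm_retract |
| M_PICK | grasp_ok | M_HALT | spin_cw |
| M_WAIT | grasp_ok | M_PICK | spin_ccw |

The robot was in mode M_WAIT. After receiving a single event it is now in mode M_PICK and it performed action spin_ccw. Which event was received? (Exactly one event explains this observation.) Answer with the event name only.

try bump: (M_WAIT, bump) → (M_PICK, arm_retract)
try grasp_ok: (M_WAIT, grasp_ok) → (M_PICK, spin_ccw)  ← matches
try grasp_fail: (M_WAIT, grasp_fail) → (M_PICK, lamp_flash)

grasp_ok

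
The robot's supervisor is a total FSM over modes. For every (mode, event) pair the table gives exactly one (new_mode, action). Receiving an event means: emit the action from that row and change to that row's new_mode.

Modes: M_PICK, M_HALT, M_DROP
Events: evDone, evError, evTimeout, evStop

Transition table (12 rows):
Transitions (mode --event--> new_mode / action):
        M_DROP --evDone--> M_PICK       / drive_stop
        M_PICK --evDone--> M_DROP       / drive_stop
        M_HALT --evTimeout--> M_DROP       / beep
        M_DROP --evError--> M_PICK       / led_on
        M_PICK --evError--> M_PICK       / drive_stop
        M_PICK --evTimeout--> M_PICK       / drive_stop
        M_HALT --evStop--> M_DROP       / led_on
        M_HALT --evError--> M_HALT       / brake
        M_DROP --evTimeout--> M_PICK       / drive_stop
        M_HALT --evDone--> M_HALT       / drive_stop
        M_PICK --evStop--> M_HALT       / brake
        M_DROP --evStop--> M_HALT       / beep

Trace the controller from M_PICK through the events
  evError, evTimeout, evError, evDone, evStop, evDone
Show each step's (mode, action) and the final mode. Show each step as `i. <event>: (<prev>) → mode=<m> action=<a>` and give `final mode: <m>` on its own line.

final mode: M_HALT

1. evError: (M_PICK) → mode=M_PICK action=drive_stop
2. evTimeout: (M_PICK) → mode=M_PICK action=drive_stop
3. evError: (M_PICK) → mode=M_PICK action=drive_stop
4. evDone: (M_PICK) → mode=M_DROP action=drive_stop
5. evStop: (M_DROP) → mode=M_HALT action=beep
6. evDone: (M_HALT) → mode=M_HALT action=drive_stop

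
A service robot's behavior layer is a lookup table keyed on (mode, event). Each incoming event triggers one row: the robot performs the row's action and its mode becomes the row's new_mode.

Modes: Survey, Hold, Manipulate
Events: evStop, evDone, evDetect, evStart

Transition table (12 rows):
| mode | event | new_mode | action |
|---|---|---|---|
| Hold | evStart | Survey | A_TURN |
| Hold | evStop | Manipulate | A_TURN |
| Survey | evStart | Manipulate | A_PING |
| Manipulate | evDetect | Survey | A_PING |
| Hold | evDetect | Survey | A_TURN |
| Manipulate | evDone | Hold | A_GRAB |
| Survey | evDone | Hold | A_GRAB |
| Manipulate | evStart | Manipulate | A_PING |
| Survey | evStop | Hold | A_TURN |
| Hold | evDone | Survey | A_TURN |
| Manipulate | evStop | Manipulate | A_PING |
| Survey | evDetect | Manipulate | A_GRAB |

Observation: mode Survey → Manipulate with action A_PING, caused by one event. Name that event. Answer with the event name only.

evStart

try evStop: (Survey, evStop) → (Hold, A_TURN)
try evDone: (Survey, evDone) → (Hold, A_GRAB)
try evDetect: (Survey, evDetect) → (Manipulate, A_GRAB)
try evStart: (Survey, evStart) → (Manipulate, A_PING)  ← matches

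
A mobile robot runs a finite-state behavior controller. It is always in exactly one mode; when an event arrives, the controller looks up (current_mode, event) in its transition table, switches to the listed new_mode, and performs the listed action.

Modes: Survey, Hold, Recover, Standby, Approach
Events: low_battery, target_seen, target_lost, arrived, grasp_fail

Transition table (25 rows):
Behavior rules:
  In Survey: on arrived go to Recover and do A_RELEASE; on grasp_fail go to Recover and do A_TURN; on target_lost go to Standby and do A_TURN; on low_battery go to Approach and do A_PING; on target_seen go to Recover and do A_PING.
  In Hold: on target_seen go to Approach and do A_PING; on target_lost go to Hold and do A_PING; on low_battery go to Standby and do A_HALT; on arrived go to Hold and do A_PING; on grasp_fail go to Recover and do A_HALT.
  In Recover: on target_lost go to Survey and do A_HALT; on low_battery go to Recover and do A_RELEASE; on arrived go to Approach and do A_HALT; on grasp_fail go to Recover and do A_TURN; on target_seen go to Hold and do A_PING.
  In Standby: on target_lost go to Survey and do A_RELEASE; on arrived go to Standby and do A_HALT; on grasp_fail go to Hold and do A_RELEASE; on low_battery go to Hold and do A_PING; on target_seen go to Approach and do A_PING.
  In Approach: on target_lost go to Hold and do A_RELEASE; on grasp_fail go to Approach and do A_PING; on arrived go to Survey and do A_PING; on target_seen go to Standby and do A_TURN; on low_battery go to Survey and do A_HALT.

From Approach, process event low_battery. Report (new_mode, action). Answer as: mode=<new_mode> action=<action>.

mode=Survey action=A_HALT

current mode = Approach; filter table to that mode:
  (Approach, target_lost) → (Hold, A_RELEASE)
  (Approach, grasp_fail) → (Approach, A_PING)
  (Approach, arrived) → (Survey, A_PING)
  (Approach, target_seen) → (Standby, A_TURN)
  (Approach, low_battery) → (Survey, A_HALT)  ← event matches
event = low_battery selects (Survey, A_HALT)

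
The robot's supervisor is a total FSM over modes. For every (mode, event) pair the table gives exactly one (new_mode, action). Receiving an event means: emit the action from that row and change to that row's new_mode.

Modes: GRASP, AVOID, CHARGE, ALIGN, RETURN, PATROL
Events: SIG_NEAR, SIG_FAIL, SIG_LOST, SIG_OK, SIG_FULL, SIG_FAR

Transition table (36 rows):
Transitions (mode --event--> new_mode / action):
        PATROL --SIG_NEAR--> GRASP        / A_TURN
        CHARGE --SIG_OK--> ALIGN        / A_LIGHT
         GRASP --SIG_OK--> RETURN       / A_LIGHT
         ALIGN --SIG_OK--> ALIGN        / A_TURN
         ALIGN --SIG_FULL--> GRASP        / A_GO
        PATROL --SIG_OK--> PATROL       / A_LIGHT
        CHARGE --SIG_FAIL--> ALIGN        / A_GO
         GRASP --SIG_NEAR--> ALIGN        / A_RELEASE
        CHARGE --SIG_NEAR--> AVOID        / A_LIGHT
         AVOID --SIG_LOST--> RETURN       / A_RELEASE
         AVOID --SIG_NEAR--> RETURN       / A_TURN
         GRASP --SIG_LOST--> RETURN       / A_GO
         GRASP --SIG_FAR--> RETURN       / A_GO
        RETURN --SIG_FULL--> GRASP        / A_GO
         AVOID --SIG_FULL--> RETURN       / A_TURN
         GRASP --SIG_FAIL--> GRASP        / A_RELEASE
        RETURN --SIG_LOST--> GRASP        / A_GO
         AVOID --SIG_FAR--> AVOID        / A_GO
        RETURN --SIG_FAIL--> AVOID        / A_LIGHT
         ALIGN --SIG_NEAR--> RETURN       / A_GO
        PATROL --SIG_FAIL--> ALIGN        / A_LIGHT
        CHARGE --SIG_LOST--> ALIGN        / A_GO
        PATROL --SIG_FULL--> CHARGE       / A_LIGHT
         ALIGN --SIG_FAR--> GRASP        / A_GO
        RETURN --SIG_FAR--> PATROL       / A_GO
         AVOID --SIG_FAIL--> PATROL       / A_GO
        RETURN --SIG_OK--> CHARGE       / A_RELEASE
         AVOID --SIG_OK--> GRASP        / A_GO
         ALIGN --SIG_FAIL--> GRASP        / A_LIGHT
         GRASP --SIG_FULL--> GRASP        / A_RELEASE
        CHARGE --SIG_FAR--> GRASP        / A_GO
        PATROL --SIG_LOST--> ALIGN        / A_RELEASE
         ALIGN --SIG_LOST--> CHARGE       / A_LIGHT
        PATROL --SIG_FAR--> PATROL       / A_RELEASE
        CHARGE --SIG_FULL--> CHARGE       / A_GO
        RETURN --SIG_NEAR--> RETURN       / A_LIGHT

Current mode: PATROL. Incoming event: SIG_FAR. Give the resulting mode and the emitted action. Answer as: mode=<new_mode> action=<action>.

mode=PATROL action=A_RELEASE

current mode = PATROL; filter table to that mode:
  (PATROL, SIG_NEAR) → (GRASP, A_TURN)
  (PATROL, SIG_OK) → (PATROL, A_LIGHT)
  (PATROL, SIG_FAIL) → (ALIGN, A_LIGHT)
  (PATROL, SIG_FULL) → (CHARGE, A_LIGHT)
  (PATROL, SIG_LOST) → (ALIGN, A_RELEASE)
  (PATROL, SIG_FAR) → (PATROL, A_RELEASE)  ← event matches
event = SIG_FAR selects (PATROL, A_RELEASE)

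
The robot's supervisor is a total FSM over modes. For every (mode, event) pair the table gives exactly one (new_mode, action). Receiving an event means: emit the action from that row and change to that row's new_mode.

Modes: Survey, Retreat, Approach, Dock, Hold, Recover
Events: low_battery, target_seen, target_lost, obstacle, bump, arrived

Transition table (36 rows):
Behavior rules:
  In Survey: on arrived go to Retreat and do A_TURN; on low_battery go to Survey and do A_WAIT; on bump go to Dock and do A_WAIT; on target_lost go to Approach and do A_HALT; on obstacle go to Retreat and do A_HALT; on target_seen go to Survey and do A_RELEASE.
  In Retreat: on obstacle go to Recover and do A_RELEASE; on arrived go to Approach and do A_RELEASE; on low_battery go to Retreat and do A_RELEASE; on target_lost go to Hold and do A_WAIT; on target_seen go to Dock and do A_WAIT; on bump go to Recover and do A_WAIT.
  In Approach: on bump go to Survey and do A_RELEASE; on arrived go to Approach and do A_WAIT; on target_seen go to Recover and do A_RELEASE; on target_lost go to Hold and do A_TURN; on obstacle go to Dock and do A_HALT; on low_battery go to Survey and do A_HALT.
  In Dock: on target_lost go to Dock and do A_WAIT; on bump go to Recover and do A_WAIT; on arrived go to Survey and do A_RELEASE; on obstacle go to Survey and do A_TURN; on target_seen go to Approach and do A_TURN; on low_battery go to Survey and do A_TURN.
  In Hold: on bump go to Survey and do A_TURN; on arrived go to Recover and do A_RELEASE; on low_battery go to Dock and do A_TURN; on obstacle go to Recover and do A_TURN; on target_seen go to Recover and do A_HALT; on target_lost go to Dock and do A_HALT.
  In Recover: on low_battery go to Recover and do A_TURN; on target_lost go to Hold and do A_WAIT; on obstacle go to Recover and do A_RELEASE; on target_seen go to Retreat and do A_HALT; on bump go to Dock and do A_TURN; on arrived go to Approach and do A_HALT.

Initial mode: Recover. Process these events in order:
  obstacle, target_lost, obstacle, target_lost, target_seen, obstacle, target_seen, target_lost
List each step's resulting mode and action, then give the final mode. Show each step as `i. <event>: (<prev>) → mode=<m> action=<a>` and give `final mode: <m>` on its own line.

1. obstacle: (Recover) → mode=Recover action=A_RELEASE
2. target_lost: (Recover) → mode=Hold action=A_WAIT
3. obstacle: (Hold) → mode=Recover action=A_TURN
4. target_lost: (Recover) → mode=Hold action=A_WAIT
5. target_seen: (Hold) → mode=Recover action=A_HALT
6. obstacle: (Recover) → mode=Recover action=A_RELEASE
7. target_seen: (Recover) → mode=Retreat action=A_HALT
8. target_lost: (Retreat) → mode=Hold action=A_WAIT

final mode: Hold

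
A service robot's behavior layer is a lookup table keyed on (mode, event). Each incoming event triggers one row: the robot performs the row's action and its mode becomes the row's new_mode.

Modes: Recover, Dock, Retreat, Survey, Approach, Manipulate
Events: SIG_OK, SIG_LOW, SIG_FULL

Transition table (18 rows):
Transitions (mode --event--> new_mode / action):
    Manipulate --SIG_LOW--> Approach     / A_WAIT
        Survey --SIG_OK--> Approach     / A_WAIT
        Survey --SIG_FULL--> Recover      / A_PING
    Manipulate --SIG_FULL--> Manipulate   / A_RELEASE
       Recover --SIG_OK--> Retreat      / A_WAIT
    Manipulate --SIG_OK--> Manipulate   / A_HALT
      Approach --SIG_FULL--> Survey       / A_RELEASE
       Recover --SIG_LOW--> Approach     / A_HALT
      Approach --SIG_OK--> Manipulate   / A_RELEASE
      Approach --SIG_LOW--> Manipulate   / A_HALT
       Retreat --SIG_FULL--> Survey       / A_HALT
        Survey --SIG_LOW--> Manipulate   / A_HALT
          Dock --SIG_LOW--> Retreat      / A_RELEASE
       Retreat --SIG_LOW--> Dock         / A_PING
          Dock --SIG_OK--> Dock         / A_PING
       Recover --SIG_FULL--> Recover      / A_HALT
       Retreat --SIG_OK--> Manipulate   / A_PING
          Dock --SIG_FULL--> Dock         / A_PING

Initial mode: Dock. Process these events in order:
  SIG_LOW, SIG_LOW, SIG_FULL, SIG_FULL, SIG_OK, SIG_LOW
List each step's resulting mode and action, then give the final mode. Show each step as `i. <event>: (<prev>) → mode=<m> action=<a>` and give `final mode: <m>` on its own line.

1. SIG_LOW: (Dock) → mode=Retreat action=A_RELEASE
2. SIG_LOW: (Retreat) → mode=Dock action=A_PING
3. SIG_FULL: (Dock) → mode=Dock action=A_PING
4. SIG_FULL: (Dock) → mode=Dock action=A_PING
5. SIG_OK: (Dock) → mode=Dock action=A_PING
6. SIG_LOW: (Dock) → mode=Retreat action=A_RELEASE

final mode: Retreat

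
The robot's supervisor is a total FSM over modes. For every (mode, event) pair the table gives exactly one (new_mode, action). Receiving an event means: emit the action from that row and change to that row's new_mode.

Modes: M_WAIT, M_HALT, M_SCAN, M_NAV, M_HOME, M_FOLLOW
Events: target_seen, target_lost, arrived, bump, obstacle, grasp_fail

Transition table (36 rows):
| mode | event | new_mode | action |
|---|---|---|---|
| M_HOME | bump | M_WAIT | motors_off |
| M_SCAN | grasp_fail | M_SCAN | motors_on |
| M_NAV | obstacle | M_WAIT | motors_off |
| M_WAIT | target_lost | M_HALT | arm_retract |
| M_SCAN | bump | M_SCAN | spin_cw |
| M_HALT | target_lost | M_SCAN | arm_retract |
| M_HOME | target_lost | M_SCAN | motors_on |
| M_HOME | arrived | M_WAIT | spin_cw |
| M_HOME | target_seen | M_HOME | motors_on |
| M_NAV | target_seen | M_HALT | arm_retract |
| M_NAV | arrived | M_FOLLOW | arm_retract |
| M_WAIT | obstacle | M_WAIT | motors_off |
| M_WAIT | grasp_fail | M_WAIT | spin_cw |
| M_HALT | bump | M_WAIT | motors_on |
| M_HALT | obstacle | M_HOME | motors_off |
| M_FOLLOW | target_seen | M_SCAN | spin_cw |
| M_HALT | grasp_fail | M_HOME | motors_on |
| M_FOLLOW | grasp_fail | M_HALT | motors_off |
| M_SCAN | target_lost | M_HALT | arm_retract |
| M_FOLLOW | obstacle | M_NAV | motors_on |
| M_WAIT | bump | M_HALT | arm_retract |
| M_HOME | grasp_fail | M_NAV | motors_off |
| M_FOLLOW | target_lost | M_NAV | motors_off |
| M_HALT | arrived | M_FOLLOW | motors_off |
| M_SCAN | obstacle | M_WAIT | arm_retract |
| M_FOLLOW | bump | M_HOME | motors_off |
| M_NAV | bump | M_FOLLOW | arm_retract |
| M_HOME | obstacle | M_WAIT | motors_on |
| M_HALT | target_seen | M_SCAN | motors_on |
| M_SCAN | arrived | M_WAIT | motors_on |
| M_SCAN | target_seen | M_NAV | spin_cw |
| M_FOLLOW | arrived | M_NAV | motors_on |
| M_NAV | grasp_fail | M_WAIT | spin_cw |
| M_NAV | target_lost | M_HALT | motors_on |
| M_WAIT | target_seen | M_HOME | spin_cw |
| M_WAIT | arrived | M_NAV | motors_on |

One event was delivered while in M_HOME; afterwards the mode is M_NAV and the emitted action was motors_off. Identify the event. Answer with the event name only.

grasp_fail

try target_seen: (M_HOME, target_seen) → (M_HOME, motors_on)
try target_lost: (M_HOME, target_lost) → (M_SCAN, motors_on)
try arrived: (M_HOME, arrived) → (M_WAIT, spin_cw)
try bump: (M_HOME, bump) → (M_WAIT, motors_off)
try obstacle: (M_HOME, obstacle) → (M_WAIT, motors_on)
try grasp_fail: (M_HOME, grasp_fail) → (M_NAV, motors_off)  ← matches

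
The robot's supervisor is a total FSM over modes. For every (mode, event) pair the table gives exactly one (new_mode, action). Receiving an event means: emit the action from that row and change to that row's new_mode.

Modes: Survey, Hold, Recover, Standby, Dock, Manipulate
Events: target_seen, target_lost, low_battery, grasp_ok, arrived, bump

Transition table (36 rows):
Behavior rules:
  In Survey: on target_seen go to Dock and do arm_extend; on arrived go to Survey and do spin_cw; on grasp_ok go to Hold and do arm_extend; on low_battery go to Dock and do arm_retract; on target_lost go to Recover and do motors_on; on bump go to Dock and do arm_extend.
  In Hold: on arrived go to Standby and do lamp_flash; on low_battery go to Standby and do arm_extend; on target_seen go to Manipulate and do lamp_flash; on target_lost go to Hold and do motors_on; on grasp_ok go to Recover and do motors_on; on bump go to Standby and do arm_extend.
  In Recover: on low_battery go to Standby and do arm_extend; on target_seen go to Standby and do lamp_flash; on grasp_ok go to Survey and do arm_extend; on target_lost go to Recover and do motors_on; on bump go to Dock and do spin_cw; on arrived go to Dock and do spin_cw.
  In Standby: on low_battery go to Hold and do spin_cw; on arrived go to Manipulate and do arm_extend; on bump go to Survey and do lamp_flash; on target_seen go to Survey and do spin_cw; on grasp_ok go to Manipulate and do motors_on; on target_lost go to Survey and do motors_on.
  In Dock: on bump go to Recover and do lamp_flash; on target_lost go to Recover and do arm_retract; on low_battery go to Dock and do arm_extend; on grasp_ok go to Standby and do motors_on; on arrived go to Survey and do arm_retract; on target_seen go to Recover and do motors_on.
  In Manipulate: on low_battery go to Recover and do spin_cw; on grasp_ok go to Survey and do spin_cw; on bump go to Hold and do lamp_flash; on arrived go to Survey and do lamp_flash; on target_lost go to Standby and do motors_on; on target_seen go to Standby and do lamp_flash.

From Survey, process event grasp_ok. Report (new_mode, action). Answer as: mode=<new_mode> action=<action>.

current mode = Survey; filter table to that mode:
  (Survey, target_seen) → (Dock, arm_extend)
  (Survey, arrived) → (Survey, spin_cw)
  (Survey, grasp_ok) → (Hold, arm_extend)  ← event matches
  (Survey, low_battery) → (Dock, arm_retract)
  (Survey, target_lost) → (Recover, motors_on)
  (Survey, bump) → (Dock, arm_extend)
event = grasp_ok selects (Hold, arm_extend)

mode=Hold action=arm_extend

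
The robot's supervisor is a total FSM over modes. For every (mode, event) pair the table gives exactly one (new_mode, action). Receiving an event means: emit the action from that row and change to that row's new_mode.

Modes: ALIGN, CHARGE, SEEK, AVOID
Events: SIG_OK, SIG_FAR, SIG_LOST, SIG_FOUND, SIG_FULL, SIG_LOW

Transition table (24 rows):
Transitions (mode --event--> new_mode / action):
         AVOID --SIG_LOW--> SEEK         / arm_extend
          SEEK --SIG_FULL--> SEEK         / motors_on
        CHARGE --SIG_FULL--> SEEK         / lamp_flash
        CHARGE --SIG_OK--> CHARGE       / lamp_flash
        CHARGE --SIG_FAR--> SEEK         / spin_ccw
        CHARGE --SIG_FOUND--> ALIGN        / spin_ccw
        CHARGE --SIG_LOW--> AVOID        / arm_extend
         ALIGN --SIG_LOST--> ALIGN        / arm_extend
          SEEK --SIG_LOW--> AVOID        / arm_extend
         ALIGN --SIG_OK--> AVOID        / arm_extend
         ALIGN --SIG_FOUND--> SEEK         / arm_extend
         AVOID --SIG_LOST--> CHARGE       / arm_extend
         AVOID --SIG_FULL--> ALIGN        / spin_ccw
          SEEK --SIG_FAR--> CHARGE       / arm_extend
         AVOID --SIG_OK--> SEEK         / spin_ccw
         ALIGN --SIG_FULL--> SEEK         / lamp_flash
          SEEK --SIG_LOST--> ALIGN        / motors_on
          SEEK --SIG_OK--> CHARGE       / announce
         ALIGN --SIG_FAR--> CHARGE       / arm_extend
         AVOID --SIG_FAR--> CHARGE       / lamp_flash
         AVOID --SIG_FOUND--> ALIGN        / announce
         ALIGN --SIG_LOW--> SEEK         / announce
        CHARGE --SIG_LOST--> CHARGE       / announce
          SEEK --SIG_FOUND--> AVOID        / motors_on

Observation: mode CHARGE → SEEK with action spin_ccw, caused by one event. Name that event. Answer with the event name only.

try SIG_OK: (CHARGE, SIG_OK) → (CHARGE, lamp_flash)
try SIG_FAR: (CHARGE, SIG_FAR) → (SEEK, spin_ccw)  ← matches
try SIG_LOST: (CHARGE, SIG_LOST) → (CHARGE, announce)
try SIG_FOUND: (CHARGE, SIG_FOUND) → (ALIGN, spin_ccw)
try SIG_FULL: (CHARGE, SIG_FULL) → (SEEK, lamp_flash)
try SIG_LOW: (CHARGE, SIG_LOW) → (AVOID, arm_extend)

SIG_FAR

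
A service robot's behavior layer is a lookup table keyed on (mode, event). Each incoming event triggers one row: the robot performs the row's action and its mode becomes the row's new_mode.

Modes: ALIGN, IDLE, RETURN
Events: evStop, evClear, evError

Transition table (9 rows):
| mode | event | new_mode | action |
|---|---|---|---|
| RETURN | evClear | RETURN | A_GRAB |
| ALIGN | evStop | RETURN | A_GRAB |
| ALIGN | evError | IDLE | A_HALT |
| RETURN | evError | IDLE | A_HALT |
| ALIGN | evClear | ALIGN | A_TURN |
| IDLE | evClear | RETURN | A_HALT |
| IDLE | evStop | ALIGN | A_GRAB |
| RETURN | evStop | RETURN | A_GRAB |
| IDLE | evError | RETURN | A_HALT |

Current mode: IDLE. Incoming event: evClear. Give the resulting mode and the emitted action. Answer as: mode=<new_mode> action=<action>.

mode=RETURN action=A_HALT

current mode = IDLE; filter table to that mode:
  (IDLE, evClear) → (RETURN, A_HALT)  ← event matches
  (IDLE, evStop) → (ALIGN, A_GRAB)
  (IDLE, evError) → (RETURN, A_HALT)
event = evClear selects (RETURN, A_HALT)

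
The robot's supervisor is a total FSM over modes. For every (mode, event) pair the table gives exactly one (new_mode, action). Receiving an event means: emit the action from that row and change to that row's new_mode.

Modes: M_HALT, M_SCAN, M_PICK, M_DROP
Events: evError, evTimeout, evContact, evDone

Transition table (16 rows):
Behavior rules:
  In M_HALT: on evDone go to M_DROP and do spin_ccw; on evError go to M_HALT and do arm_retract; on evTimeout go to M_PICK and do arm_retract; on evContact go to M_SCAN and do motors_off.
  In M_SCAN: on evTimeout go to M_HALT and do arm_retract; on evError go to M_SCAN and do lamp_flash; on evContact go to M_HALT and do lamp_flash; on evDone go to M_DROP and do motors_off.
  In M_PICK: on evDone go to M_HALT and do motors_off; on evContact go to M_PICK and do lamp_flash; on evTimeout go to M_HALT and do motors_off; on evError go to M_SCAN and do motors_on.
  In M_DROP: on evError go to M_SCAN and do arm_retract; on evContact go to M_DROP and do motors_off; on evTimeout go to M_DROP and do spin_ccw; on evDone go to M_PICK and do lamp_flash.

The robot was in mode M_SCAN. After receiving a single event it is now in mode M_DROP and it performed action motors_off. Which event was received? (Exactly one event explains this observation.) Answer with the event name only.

evDone

try evError: (M_SCAN, evError) → (M_SCAN, lamp_flash)
try evTimeout: (M_SCAN, evTimeout) → (M_HALT, arm_retract)
try evContact: (M_SCAN, evContact) → (M_HALT, lamp_flash)
try evDone: (M_SCAN, evDone) → (M_DROP, motors_off)  ← matches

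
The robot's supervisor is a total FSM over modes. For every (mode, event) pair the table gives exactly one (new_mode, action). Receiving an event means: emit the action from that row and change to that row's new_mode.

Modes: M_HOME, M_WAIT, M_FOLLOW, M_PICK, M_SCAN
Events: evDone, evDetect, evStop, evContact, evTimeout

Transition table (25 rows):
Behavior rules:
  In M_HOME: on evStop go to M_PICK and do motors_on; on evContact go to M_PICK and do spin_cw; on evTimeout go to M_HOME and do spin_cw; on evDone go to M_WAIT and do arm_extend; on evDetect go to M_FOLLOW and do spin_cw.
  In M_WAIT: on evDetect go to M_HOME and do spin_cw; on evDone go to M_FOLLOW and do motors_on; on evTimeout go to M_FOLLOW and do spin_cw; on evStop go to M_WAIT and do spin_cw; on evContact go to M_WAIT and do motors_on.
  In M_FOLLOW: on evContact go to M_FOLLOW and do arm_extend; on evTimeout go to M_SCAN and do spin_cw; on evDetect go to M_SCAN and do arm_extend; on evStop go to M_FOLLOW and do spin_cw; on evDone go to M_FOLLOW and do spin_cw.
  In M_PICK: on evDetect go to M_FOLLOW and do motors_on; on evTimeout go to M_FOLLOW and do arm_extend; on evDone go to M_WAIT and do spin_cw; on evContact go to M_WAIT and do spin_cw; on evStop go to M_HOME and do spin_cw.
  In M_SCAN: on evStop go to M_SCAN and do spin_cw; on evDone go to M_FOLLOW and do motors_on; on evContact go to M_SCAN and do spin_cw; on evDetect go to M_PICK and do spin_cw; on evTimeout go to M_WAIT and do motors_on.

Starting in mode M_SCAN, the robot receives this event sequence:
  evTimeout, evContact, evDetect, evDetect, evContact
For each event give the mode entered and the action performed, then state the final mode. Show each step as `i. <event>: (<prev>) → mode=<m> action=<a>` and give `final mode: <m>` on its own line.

1. evTimeout: (M_SCAN) → mode=M_WAIT action=motors_on
2. evContact: (M_WAIT) → mode=M_WAIT action=motors_on
3. evDetect: (M_WAIT) → mode=M_HOME action=spin_cw
4. evDetect: (M_HOME) → mode=M_FOLLOW action=spin_cw
5. evContact: (M_FOLLOW) → mode=M_FOLLOW action=arm_extend

final mode: M_FOLLOW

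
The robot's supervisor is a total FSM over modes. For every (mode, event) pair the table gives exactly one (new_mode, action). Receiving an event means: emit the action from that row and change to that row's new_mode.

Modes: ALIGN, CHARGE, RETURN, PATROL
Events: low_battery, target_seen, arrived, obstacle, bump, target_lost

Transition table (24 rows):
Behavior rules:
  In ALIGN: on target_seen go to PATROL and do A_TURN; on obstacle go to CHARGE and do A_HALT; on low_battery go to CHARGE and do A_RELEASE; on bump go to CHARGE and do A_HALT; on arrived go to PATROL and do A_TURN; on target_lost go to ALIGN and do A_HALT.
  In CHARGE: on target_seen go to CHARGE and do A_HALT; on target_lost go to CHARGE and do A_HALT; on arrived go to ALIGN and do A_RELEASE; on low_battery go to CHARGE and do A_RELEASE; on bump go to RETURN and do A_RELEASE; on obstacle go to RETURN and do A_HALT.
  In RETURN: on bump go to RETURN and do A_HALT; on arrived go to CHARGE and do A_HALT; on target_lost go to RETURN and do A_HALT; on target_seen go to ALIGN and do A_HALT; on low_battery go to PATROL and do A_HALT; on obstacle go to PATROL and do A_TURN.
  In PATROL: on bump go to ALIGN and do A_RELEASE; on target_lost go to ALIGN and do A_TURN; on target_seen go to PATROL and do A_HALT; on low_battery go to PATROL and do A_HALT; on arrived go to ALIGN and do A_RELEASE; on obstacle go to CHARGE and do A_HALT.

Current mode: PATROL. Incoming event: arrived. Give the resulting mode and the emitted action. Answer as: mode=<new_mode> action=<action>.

current mode = PATROL; filter table to that mode:
  (PATROL, bump) → (ALIGN, A_RELEASE)
  (PATROL, target_lost) → (ALIGN, A_TURN)
  (PATROL, target_seen) → (PATROL, A_HALT)
  (PATROL, low_battery) → (PATROL, A_HALT)
  (PATROL, arrived) → (ALIGN, A_RELEASE)  ← event matches
  (PATROL, obstacle) → (CHARGE, A_HALT)
event = arrived selects (ALIGN, A_RELEASE)

mode=ALIGN action=A_RELEASE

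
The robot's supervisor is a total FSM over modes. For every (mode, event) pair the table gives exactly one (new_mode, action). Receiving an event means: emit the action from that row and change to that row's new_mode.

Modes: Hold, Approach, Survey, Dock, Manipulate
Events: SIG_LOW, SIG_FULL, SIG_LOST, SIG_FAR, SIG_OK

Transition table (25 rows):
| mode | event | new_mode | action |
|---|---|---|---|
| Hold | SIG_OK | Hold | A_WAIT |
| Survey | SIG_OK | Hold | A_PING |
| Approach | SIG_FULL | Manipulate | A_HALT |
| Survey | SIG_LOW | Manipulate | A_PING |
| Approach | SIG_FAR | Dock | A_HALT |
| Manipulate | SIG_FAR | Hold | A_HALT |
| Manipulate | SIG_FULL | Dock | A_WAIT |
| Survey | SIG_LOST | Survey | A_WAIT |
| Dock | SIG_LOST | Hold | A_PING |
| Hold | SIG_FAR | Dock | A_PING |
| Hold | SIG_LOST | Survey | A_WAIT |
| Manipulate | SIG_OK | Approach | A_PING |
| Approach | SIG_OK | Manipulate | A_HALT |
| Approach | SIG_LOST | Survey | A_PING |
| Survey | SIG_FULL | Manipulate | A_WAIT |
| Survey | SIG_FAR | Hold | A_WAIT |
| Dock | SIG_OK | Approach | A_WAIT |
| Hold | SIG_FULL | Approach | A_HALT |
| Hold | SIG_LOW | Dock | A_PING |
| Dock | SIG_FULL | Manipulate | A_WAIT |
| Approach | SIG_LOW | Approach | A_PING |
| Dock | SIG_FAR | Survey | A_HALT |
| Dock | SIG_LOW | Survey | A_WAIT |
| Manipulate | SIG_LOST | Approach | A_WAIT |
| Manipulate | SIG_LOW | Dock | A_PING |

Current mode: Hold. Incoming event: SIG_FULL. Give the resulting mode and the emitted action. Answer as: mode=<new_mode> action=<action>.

current mode = Hold; filter table to that mode:
  (Hold, SIG_OK) → (Hold, A_WAIT)
  (Hold, SIG_FAR) → (Dock, A_PING)
  (Hold, SIG_LOST) → (Survey, A_WAIT)
  (Hold, SIG_FULL) → (Approach, A_HALT)  ← event matches
  (Hold, SIG_LOW) → (Dock, A_PING)
event = SIG_FULL selects (Approach, A_HALT)

mode=Approach action=A_HALT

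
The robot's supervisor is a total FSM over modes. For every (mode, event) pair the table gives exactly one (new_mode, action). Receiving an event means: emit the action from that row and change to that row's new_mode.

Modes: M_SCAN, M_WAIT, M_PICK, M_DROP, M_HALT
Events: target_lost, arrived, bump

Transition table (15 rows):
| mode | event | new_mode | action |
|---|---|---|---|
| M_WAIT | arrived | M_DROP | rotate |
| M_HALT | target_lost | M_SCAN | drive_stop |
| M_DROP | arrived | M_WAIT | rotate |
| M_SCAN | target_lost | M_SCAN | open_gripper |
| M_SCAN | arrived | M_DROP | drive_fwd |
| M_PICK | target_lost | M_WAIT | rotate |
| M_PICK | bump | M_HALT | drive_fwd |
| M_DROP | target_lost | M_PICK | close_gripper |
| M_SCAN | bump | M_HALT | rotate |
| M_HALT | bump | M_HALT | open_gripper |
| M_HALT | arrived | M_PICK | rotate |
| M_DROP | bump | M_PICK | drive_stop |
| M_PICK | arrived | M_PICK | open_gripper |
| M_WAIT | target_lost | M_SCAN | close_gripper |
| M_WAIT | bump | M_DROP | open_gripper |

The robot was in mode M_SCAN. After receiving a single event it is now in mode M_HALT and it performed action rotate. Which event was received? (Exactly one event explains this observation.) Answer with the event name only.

bump

try target_lost: (M_SCAN, target_lost) → (M_SCAN, open_gripper)
try arrived: (M_SCAN, arrived) → (M_DROP, drive_fwd)
try bump: (M_SCAN, bump) → (M_HALT, rotate)  ← matches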